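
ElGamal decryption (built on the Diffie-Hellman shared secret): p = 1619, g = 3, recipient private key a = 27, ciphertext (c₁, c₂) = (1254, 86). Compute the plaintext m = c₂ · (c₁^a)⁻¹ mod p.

934

Shared mask s = c₁^a mod p = 1254^27 mod 1619.
1254^1 ≡ 1254 (mod 1619)
1254^2 = (1254^1)^2 ≡ 1254^2 = 1572516 ≡ 467 (mod 1619)
1254^4 = (1254^2)^2 ≡ 467^2 = 218089 ≡ 1143 (mod 1619)
1254^8 = (1254^4)^2 ≡ 1143^2 = 1306449 ≡ 1535 (mod 1619)
1254^16 = (1254^8)^2 ≡ 1535^2 = 2356225 ≡ 580 (mod 1619)
1254^27 = 1254^16 · 1254^8 · 1254^2 · 1254^1 ≡ 580 · 1535 · 467 · 1254 ≡ 1002 (mod 1619).
So s = 1002; s⁻¹ ≡ 1291 (mod 1619).
m = c₂ · s⁻¹ mod 1619 = 86 · 1291 mod 1619 = 934.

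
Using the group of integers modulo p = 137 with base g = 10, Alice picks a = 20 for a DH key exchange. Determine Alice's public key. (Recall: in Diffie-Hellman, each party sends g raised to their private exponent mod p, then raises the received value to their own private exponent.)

136

Public value = 10^20 mod 137.
10^1 ≡ 10 (mod 137)
10^2 = (10^1)^2 ≡ 10^2 = 100 ≡ 100 (mod 137)
10^4 = (10^2)^2 ≡ 100^2 = 10000 ≡ 136 (mod 137)
10^8 = (10^4)^2 ≡ 136^2 = 18496 ≡ 1 (mod 137)
10^16 = (10^8)^2 ≡ 1^2 = 1 ≡ 1 (mod 137)
10^20 = 10^16 · 10^4 ≡ 1 · 136 ≡ 136 (mod 137).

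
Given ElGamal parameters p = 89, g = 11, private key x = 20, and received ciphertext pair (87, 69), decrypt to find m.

9

Shared mask s = c₁^x mod p = 87^20 mod 89.
87^1 ≡ 87 (mod 89)
87^2 = (87^1)^2 ≡ 87^2 = 7569 ≡ 4 (mod 89)
87^4 = (87^2)^2 ≡ 4^2 = 16 ≡ 16 (mod 89)
87^8 = (87^4)^2 ≡ 16^2 = 256 ≡ 78 (mod 89)
87^16 = (87^8)^2 ≡ 78^2 = 6084 ≡ 32 (mod 89)
87^20 = 87^16 · 87^4 ≡ 32 · 16 ≡ 67 (mod 89).
So s = 67; s⁻¹ ≡ 4 (mod 89).
m = c₂ · s⁻¹ mod 89 = 69 · 4 mod 89 = 9.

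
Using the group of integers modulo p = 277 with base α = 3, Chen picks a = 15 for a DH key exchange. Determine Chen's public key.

Public value = 3^15 mod 277.
3^1 ≡ 3 (mod 277)
3^2 = (3^1)^2 ≡ 3^2 = 9 ≡ 9 (mod 277)
3^4 = (3^2)^2 ≡ 9^2 = 81 ≡ 81 (mod 277)
3^8 = (3^4)^2 ≡ 81^2 = 6561 ≡ 190 (mod 277)
3^15 = 3^8 · 3^4 · 3^2 · 3^1 ≡ 190 · 81 · 9 · 3 ≡ 30 (mod 277).

30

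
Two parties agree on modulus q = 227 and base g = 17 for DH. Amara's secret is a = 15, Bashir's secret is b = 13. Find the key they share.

72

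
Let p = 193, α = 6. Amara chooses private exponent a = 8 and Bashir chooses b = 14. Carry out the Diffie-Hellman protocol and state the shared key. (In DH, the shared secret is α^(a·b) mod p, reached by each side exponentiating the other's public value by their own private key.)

Amara sends A = α^a mod p = 6^8 mod 193.
6^1 ≡ 6 (mod 193)
6^2 = (6^1)^2 ≡ 6^2 = 36 ≡ 36 (mod 193)
6^4 = (6^2)^2 ≡ 36^2 = 1296 ≡ 138 (mod 193)
6^8 = (6^4)^2 ≡ 138^2 = 19044 ≡ 130 (mod 193)
So A = 130. Bashir then computes K = A^b mod p = 130^14 mod 193.
130^1 ≡ 130 (mod 193)
130^2 = (130^1)^2 ≡ 130^2 = 16900 ≡ 109 (mod 193)
130^4 = (130^2)^2 ≡ 109^2 = 11881 ≡ 108 (mod 193)
130^8 = (130^4)^2 ≡ 108^2 = 11664 ≡ 84 (mod 193)
130^14 = 130^8 · 130^4 · 130^2 ≡ 84 · 108 · 109 ≡ 109 (mod 193).

109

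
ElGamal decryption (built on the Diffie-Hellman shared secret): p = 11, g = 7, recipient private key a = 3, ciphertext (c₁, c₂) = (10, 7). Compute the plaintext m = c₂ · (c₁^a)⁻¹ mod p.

Shared mask s = c₁^a mod p = 10^3 mod 11.
10^1 ≡ 10 (mod 11)
10^2 = (10^1)^2 ≡ 10^2 = 100 ≡ 1 (mod 11)
10^3 = 10^2 · 10^1 ≡ 1 · 10 ≡ 10 (mod 11).
So s = 10; s⁻¹ ≡ 10 (mod 11).
m = c₂ · s⁻¹ mod 11 = 7 · 10 mod 11 = 4.

4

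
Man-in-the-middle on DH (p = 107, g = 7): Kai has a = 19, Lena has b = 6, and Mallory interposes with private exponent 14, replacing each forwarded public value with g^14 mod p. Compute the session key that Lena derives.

Lena receives Mallory's public value M = 7^14 mod 107 instead of the honest one.
7^1 ≡ 7 (mod 107)
7^2 = (7^1)^2 ≡ 7^2 = 49 ≡ 49 (mod 107)
7^4 = (7^2)^2 ≡ 49^2 = 2401 ≡ 47 (mod 107)
7^8 = (7^4)^2 ≡ 47^2 = 2209 ≡ 69 (mod 107)
7^14 = 7^8 · 7^4 · 7^2 ≡ 69 · 47 · 49 ≡ 12 (mod 107).
So M = 12. Lena computes K = M^6 mod 107.
12^1 ≡ 12 (mod 107)
12^2 = (12^1)^2 ≡ 12^2 = 144 ≡ 37 (mod 107)
12^4 = (12^2)^2 ≡ 37^2 = 1369 ≡ 85 (mod 107)
12^6 = 12^4 · 12^2 ≡ 85 · 37 ≡ 42 (mod 107).

42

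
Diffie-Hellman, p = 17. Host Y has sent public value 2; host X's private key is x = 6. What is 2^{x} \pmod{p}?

Shared key K = 2^6 mod 17.
2^1 ≡ 2 (mod 17)
2^2 = (2^1)^2 ≡ 2^2 = 4 ≡ 4 (mod 17)
2^4 = (2^2)^2 ≡ 4^2 = 16 ≡ 16 (mod 17)
2^6 = 2^4 · 2^2 ≡ 16 · 4 ≡ 13 (mod 17).

13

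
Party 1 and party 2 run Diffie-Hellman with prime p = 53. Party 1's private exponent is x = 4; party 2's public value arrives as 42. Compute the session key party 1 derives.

13

Shared key K = 42^4 mod 53.
42^1 ≡ 42 (mod 53)
42^2 = (42^1)^2 ≡ 42^2 = 1764 ≡ 15 (mod 53)
42^4 = (42^2)^2 ≡ 15^2 = 225 ≡ 13 (mod 53)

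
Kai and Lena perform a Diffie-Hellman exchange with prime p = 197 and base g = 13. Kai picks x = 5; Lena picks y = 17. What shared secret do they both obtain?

103

Lena sends B = g^y mod p = 13^17 mod 197.
13^1 ≡ 13 (mod 197)
13^2 = (13^1)^2 ≡ 13^2 = 169 ≡ 169 (mod 197)
13^4 = (13^2)^2 ≡ 169^2 = 28561 ≡ 193 (mod 197)
13^8 = (13^4)^2 ≡ 193^2 = 37249 ≡ 16 (mod 197)
13^16 = (13^8)^2 ≡ 16^2 = 256 ≡ 59 (mod 197)
13^17 = 13^16 · 13^1 ≡ 59 · 13 ≡ 176 (mod 197).
So B = 176. Kai then computes K = B^x mod p = 176^5 mod 197.
176^1 ≡ 176 (mod 197)
176^2 = (176^1)^2 ≡ 176^2 = 30976 ≡ 47 (mod 197)
176^4 = (176^2)^2 ≡ 47^2 = 2209 ≡ 42 (mod 197)
176^5 = 176^4 · 176^1 ≡ 42 · 176 ≡ 103 (mod 197).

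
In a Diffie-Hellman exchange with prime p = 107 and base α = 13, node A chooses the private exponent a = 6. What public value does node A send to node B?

39

Public value = 13^6 mod 107.
13^1 ≡ 13 (mod 107)
13^2 = (13^1)^2 ≡ 13^2 = 169 ≡ 62 (mod 107)
13^4 = (13^2)^2 ≡ 62^2 = 3844 ≡ 99 (mod 107)
13^6 = 13^4 · 13^2 ≡ 99 · 62 ≡ 39 (mod 107).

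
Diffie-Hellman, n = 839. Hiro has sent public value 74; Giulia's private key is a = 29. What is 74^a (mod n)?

Shared key K = 74^29 mod 839.
74^1 ≡ 74 (mod 839)
74^2 = (74^1)^2 ≡ 74^2 = 5476 ≡ 442 (mod 839)
74^4 = (74^2)^2 ≡ 442^2 = 195364 ≡ 716 (mod 839)
74^8 = (74^4)^2 ≡ 716^2 = 512656 ≡ 27 (mod 839)
74^16 = (74^8)^2 ≡ 27^2 = 729 ≡ 729 (mod 839)
74^29 = 74^16 · 74^8 · 74^4 · 74^1 ≡ 729 · 27 · 716 · 74 ≡ 360 (mod 839).

360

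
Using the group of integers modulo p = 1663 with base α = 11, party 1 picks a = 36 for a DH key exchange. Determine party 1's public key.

Public value = 11^36 mod 1663.
11^1 ≡ 11 (mod 1663)
11^2 = (11^1)^2 ≡ 11^2 = 121 ≡ 121 (mod 1663)
11^4 = (11^2)^2 ≡ 121^2 = 14641 ≡ 1337 (mod 1663)
11^8 = (11^4)^2 ≡ 1337^2 = 1787569 ≡ 1507 (mod 1663)
11^16 = (11^8)^2 ≡ 1507^2 = 2271049 ≡ 1054 (mod 1663)
11^32 = (11^16)^2 ≡ 1054^2 = 1110916 ≡ 32 (mod 1663)
11^36 = 11^32 · 11^4 ≡ 32 · 1337 ≡ 1209 (mod 1663).

1209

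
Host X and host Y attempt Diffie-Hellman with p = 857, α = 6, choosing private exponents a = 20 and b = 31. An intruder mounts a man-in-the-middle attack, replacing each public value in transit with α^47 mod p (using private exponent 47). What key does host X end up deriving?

242

Host X receives an intruder's public value M = 6^47 mod 857 instead of the honest one.
6^1 ≡ 6 (mod 857)
6^2 = (6^1)^2 ≡ 6^2 = 36 ≡ 36 (mod 857)
6^4 = (6^2)^2 ≡ 36^2 = 1296 ≡ 439 (mod 857)
6^8 = (6^4)^2 ≡ 439^2 = 192721 ≡ 753 (mod 857)
6^16 = (6^8)^2 ≡ 753^2 = 567009 ≡ 532 (mod 857)
6^32 = (6^16)^2 ≡ 532^2 = 283024 ≡ 214 (mod 857)
6^47 = 6^32 · 6^8 · 6^4 · 6^2 · 6^1 ≡ 214 · 753 · 439 · 36 · 6 ≡ 692 (mod 857).
So M = 692. Host X computes K = M^20 mod 857.
692^1 ≡ 692 (mod 857)
692^2 = (692^1)^2 ≡ 692^2 = 478864 ≡ 658 (mod 857)
692^4 = (692^2)^2 ≡ 658^2 = 432964 ≡ 179 (mod 857)
692^8 = (692^4)^2 ≡ 179^2 = 32041 ≡ 332 (mod 857)
692^16 = (692^8)^2 ≡ 332^2 = 110224 ≡ 528 (mod 857)
692^20 = 692^16 · 692^4 ≡ 528 · 179 ≡ 242 (mod 857).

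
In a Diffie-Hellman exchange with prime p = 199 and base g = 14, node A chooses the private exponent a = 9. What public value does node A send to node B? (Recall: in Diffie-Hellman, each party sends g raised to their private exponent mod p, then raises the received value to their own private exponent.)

Public value = 14^9 (mod 199).
14^1 ≡ 14 (mod 199)
14^2 = (14^1)^2 ≡ 14^2 = 196 ≡ 196 (mod 199)
14^4 = (14^2)^2 ≡ 196^2 = 38416 ≡ 9 (mod 199)
14^8 = (14^4)^2 ≡ 9^2 = 81 ≡ 81 (mod 199)
14^9 = 14^8 · 14^1 ≡ 81 · 14 ≡ 139 (mod 199).

139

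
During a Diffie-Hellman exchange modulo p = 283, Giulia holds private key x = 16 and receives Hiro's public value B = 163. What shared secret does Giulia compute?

Shared key K = 163^16 mod 283.
163^1 ≡ 163 (mod 283)
163^2 = (163^1)^2 ≡ 163^2 = 26569 ≡ 250 (mod 283)
163^4 = (163^2)^2 ≡ 250^2 = 62500 ≡ 240 (mod 283)
163^8 = (163^4)^2 ≡ 240^2 = 57600 ≡ 151 (mod 283)
163^16 = (163^8)^2 ≡ 151^2 = 22801 ≡ 161 (mod 283)

161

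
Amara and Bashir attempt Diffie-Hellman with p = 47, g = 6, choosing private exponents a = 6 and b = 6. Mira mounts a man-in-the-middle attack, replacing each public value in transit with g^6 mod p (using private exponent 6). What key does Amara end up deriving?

34

Amara receives Mira's public value M = 6^6 mod 47 instead of the honest one.
6^1 ≡ 6 (mod 47)
6^2 = (6^1)^2 ≡ 6^2 = 36 ≡ 36 (mod 47)
6^4 = (6^2)^2 ≡ 36^2 = 1296 ≡ 27 (mod 47)
6^6 = 6^4 · 6^2 ≡ 27 · 36 ≡ 32 (mod 47).
So M = 32. Amara computes K = M^6 mod 47.
32^1 ≡ 32 (mod 47)
32^2 = (32^1)^2 ≡ 32^2 = 1024 ≡ 37 (mod 47)
32^4 = (32^2)^2 ≡ 37^2 = 1369 ≡ 6 (mod 47)
32^6 = 32^4 · 32^2 ≡ 6 · 37 ≡ 34 (mod 47).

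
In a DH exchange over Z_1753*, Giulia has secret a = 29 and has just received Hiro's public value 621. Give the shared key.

Shared key K = 621^29 mod 1753.
621^1 ≡ 621 (mod 1753)
621^2 = (621^1)^2 ≡ 621^2 = 385641 ≡ 1734 (mod 1753)
621^4 = (621^2)^2 ≡ 1734^2 = 3006756 ≡ 361 (mod 1753)
621^8 = (621^4)^2 ≡ 361^2 = 130321 ≡ 599 (mod 1753)
621^16 = (621^8)^2 ≡ 599^2 = 358801 ≡ 1189 (mod 1753)
621^29 = 621^16 · 621^8 · 621^4 · 621^1 ≡ 1189 · 599 · 361 · 621 ≡ 1595 (mod 1753).

1595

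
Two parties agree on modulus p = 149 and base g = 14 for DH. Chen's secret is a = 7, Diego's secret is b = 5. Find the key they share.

58

Chen sends A = g^a mod p = 14^7 mod 149.
14^1 ≡ 14 (mod 149)
14^2 = (14^1)^2 ≡ 14^2 = 196 ≡ 47 (mod 149)
14^4 = (14^2)^2 ≡ 47^2 = 2209 ≡ 123 (mod 149)
14^7 = 14^4 · 14^2 · 14^1 ≡ 123 · 47 · 14 ≡ 27 (mod 149).
So A = 27. Diego then computes K = A^b mod p = 27^5 mod 149.
27^1 ≡ 27 (mod 149)
27^2 = (27^1)^2 ≡ 27^2 = 729 ≡ 133 (mod 149)
27^4 = (27^2)^2 ≡ 133^2 = 17689 ≡ 107 (mod 149)
27^5 = 27^4 · 27^1 ≡ 107 · 27 ≡ 58 (mod 149).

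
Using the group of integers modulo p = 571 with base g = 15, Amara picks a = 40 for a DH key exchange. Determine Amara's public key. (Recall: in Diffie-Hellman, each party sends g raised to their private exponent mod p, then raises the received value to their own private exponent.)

Public value = 15^{40} \pmod{571}.
15^1 ≡ 15 (mod 571)
15^2 = (15^1)^2 ≡ 15^2 = 225 ≡ 225 (mod 571)
15^4 = (15^2)^2 ≡ 225^2 = 50625 ≡ 377 (mod 571)
15^8 = (15^4)^2 ≡ 377^2 = 142129 ≡ 521 (mod 571)
15^16 = (15^8)^2 ≡ 521^2 = 271441 ≡ 216 (mod 571)
15^32 = (15^16)^2 ≡ 216^2 = 46656 ≡ 405 (mod 571)
15^40 = 15^32 · 15^8 ≡ 405 · 521 ≡ 306 (mod 571).

306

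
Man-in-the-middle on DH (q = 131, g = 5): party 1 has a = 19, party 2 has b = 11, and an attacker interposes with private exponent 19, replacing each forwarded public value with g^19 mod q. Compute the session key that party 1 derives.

7

Party 1 receives an attacker's public value M = 5^19 mod 131 instead of the honest one.
5^1 ≡ 5 (mod 131)
5^2 = (5^1)^2 ≡ 5^2 = 25 ≡ 25 (mod 131)
5^4 = (5^2)^2 ≡ 25^2 = 625 ≡ 101 (mod 131)
5^8 = (5^4)^2 ≡ 101^2 = 10201 ≡ 114 (mod 131)
5^16 = (5^8)^2 ≡ 114^2 = 12996 ≡ 27 (mod 131)
5^19 = 5^16 · 5^2 · 5^1 ≡ 27 · 25 · 5 ≡ 100 (mod 131).
So M = 100. Party 1 computes K = M^19 mod 131.
100^1 ≡ 100 (mod 131)
100^2 = (100^1)^2 ≡ 100^2 = 10000 ≡ 44 (mod 131)
100^4 = (100^2)^2 ≡ 44^2 = 1936 ≡ 102 (mod 131)
100^8 = (100^4)^2 ≡ 102^2 = 10404 ≡ 55 (mod 131)
100^16 = (100^8)^2 ≡ 55^2 = 3025 ≡ 12 (mod 131)
100^19 = 100^16 · 100^2 · 100^1 ≡ 12 · 44 · 100 ≡ 7 (mod 131).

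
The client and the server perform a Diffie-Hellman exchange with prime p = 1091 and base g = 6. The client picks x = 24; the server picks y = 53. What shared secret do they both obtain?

635

The server sends B = g^y mod p = 6^53 mod 1091.
6^1 ≡ 6 (mod 1091)
6^2 = (6^1)^2 ≡ 6^2 = 36 ≡ 36 (mod 1091)
6^4 = (6^2)^2 ≡ 36^2 = 1296 ≡ 205 (mod 1091)
6^8 = (6^4)^2 ≡ 205^2 = 42025 ≡ 567 (mod 1091)
6^16 = (6^8)^2 ≡ 567^2 = 321489 ≡ 735 (mod 1091)
6^32 = (6^16)^2 ≡ 735^2 = 540225 ≡ 180 (mod 1091)
6^53 = 6^32 · 6^16 · 6^4 · 6^1 ≡ 180 · 735 · 205 · 6 ≡ 895 (mod 1091).
So B = 895. The client then computes K = B^x mod p = 895^24 mod 1091.
895^1 ≡ 895 (mod 1091)
895^2 = (895^1)^2 ≡ 895^2 = 801025 ≡ 231 (mod 1091)
895^4 = (895^2)^2 ≡ 231^2 = 53361 ≡ 993 (mod 1091)
895^8 = (895^4)^2 ≡ 993^2 = 986049 ≡ 876 (mod 1091)
895^16 = (895^8)^2 ≡ 876^2 = 767376 ≡ 403 (mod 1091)
895^24 = 895^16 · 895^8 ≡ 403 · 876 ≡ 635 (mod 1091).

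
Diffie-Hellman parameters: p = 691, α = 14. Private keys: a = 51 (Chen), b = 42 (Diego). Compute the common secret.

20

Chen sends A = α^a mod p = 14^51 mod 691.
14^1 ≡ 14 (mod 691)
14^2 = (14^1)^2 ≡ 14^2 = 196 ≡ 196 (mod 691)
14^4 = (14^2)^2 ≡ 196^2 = 38416 ≡ 411 (mod 691)
14^8 = (14^4)^2 ≡ 411^2 = 168921 ≡ 317 (mod 691)
14^16 = (14^8)^2 ≡ 317^2 = 100489 ≡ 294 (mod 691)
14^32 = (14^16)^2 ≡ 294^2 = 86436 ≡ 61 (mod 691)
14^51 = 14^32 · 14^16 · 14^2 · 14^1 ≡ 61 · 294 · 196 · 14 ≡ 640 (mod 691).
So A = 640. Diego then computes K = A^b mod p = 640^42 mod 691.
640^1 ≡ 640 (mod 691)
640^2 = (640^1)^2 ≡ 640^2 = 409600 ≡ 528 (mod 691)
640^4 = (640^2)^2 ≡ 528^2 = 278784 ≡ 311 (mod 691)
640^8 = (640^4)^2 ≡ 311^2 = 96721 ≡ 672 (mod 691)
640^16 = (640^8)^2 ≡ 672^2 = 451584 ≡ 361 (mod 691)
640^32 = (640^16)^2 ≡ 361^2 = 130321 ≡ 413 (mod 691)
640^42 = 640^32 · 640^8 · 640^2 ≡ 413 · 672 · 528 ≡ 20 (mod 691).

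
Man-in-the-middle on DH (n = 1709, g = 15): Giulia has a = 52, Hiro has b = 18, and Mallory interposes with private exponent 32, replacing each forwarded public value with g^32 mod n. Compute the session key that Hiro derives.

513

Hiro receives Mallory's public value M = 15^32 mod 1709 instead of the honest one.
15^1 ≡ 15 (mod 1709)
15^2 = (15^1)^2 ≡ 15^2 = 225 ≡ 225 (mod 1709)
15^4 = (15^2)^2 ≡ 225^2 = 50625 ≡ 1064 (mod 1709)
15^8 = (15^4)^2 ≡ 1064^2 = 1132096 ≡ 738 (mod 1709)
15^16 = (15^8)^2 ≡ 738^2 = 544644 ≡ 1182 (mod 1709)
15^32 = (15^16)^2 ≡ 1182^2 = 1397124 ≡ 871 (mod 1709)
So M = 871. Hiro computes K = M^18 mod 1709.
871^1 ≡ 871 (mod 1709)
871^2 = (871^1)^2 ≡ 871^2 = 758641 ≡ 1554 (mod 1709)
871^4 = (871^2)^2 ≡ 1554^2 = 2414916 ≡ 99 (mod 1709)
871^8 = (871^4)^2 ≡ 99^2 = 9801 ≡ 1256 (mod 1709)
871^16 = (871^8)^2 ≡ 1256^2 = 1577536 ≡ 129 (mod 1709)
871^18 = 871^16 · 871^2 ≡ 129 · 1554 ≡ 513 (mod 1709).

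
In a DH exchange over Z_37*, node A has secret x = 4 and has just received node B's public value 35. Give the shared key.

16

Shared key K = 35^4 mod 37.
35^1 ≡ 35 (mod 37)
35^2 = (35^1)^2 ≡ 35^2 = 1225 ≡ 4 (mod 37)
35^4 = (35^2)^2 ≡ 4^2 = 16 ≡ 16 (mod 37)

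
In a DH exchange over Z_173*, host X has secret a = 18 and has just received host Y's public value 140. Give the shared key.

Shared key K = 140^18 mod 173.
140^1 ≡ 140 (mod 173)
140^2 = (140^1)^2 ≡ 140^2 = 19600 ≡ 51 (mod 173)
140^4 = (140^2)^2 ≡ 51^2 = 2601 ≡ 6 (mod 173)
140^8 = (140^4)^2 ≡ 6^2 = 36 ≡ 36 (mod 173)
140^16 = (140^8)^2 ≡ 36^2 = 1296 ≡ 85 (mod 173)
140^18 = 140^16 · 140^2 ≡ 85 · 51 ≡ 10 (mod 173).

10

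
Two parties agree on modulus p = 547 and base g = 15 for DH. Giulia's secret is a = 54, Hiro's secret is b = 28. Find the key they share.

519

Giulia sends A = g^a mod p = 15^54 mod 547.
15^1 ≡ 15 (mod 547)
15^2 = (15^1)^2 ≡ 15^2 = 225 ≡ 225 (mod 547)
15^4 = (15^2)^2 ≡ 225^2 = 50625 ≡ 301 (mod 547)
15^8 = (15^4)^2 ≡ 301^2 = 90601 ≡ 346 (mod 547)
15^16 = (15^8)^2 ≡ 346^2 = 119716 ≡ 470 (mod 547)
15^32 = (15^16)^2 ≡ 470^2 = 220900 ≡ 459 (mod 547)
15^54 = 15^32 · 15^16 · 15^4 · 15^2 ≡ 459 · 470 · 301 · 225 ≡ 44 (mod 547).
So A = 44. Hiro then computes K = A^b mod p = 44^28 mod 547.
44^1 ≡ 44 (mod 547)
44^2 = (44^1)^2 ≡ 44^2 = 1936 ≡ 295 (mod 547)
44^4 = (44^2)^2 ≡ 295^2 = 87025 ≡ 52 (mod 547)
44^8 = (44^4)^2 ≡ 52^2 = 2704 ≡ 516 (mod 547)
44^16 = (44^8)^2 ≡ 516^2 = 266256 ≡ 414 (mod 547)
44^28 = 44^16 · 44^8 · 44^4 ≡ 414 · 516 · 52 ≡ 519 (mod 547).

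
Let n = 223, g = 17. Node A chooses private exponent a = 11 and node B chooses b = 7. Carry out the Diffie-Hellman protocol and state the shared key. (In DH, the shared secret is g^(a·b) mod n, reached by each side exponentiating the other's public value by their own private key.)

7

Node A sends A = g^a mod n = 17^11 mod 223.
17^1 ≡ 17 (mod 223)
17^2 = (17^1)^2 ≡ 17^2 = 289 ≡ 66 (mod 223)
17^4 = (17^2)^2 ≡ 66^2 = 4356 ≡ 119 (mod 223)
17^8 = (17^4)^2 ≡ 119^2 = 14161 ≡ 112 (mod 223)
17^11 = 17^8 · 17^2 · 17^1 ≡ 112 · 66 · 17 ≡ 115 (mod 223).
So A = 115. Node B then computes K = A^b mod n = 115^7 mod 223.
115^1 ≡ 115 (mod 223)
115^2 = (115^1)^2 ≡ 115^2 = 13225 ≡ 68 (mod 223)
115^4 = (115^2)^2 ≡ 68^2 = 4624 ≡ 164 (mod 223)
115^7 = 115^4 · 115^2 · 115^1 ≡ 164 · 68 · 115 ≡ 7 (mod 223).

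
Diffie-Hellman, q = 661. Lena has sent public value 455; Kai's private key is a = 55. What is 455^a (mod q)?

Shared key K = 455^55 mod 661.
455^1 ≡ 455 (mod 661)
455^2 = (455^1)^2 ≡ 455^2 = 207025 ≡ 132 (mod 661)
455^4 = (455^2)^2 ≡ 132^2 = 17424 ≡ 238 (mod 661)
455^8 = (455^4)^2 ≡ 238^2 = 56644 ≡ 459 (mod 661)
455^16 = (455^8)^2 ≡ 459^2 = 210681 ≡ 483 (mod 661)
455^32 = (455^16)^2 ≡ 483^2 = 233289 ≡ 617 (mod 661)
455^55 = 455^32 · 455^16 · 455^4 · 455^2 · 455^1 ≡ 617 · 483 · 238 · 132 · 455 ≡ 364 (mod 661).

364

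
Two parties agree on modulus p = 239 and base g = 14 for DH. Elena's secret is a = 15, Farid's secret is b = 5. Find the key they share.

112

Elena sends A = g^a mod p = 14^15 mod 239.
14^1 ≡ 14 (mod 239)
14^2 = (14^1)^2 ≡ 14^2 = 196 ≡ 196 (mod 239)
14^4 = (14^2)^2 ≡ 196^2 = 38416 ≡ 176 (mod 239)
14^8 = (14^4)^2 ≡ 176^2 = 30976 ≡ 145 (mod 239)
14^15 = 14^8 · 14^4 · 14^2 · 14^1 ≡ 145 · 176 · 196 · 14 ≡ 119 (mod 239).
So A = 119. Farid then computes K = A^b mod p = 119^5 mod 239.
119^1 ≡ 119 (mod 239)
119^2 = (119^1)^2 ≡ 119^2 = 14161 ≡ 60 (mod 239)
119^4 = (119^2)^2 ≡ 60^2 = 3600 ≡ 15 (mod 239)
119^5 = 119^4 · 119^1 ≡ 15 · 119 ≡ 112 (mod 239).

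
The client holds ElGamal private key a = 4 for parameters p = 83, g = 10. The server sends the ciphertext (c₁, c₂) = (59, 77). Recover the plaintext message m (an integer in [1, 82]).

Shared mask s = c₁^a mod p = 59^4 mod 83.
59^1 ≡ 59 (mod 83)
59^2 = (59^1)^2 ≡ 59^2 = 3481 ≡ 78 (mod 83)
59^4 = (59^2)^2 ≡ 78^2 = 6084 ≡ 25 (mod 83)
So s = 25; s⁻¹ ≡ 10 (mod 83).
m = c₂ · s⁻¹ mod 83 = 77 · 10 mod 83 = 23.

23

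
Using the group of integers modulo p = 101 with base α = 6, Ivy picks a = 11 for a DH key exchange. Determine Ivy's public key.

6

Public value = 6^11 mod 101.
6^1 ≡ 6 (mod 101)
6^2 = (6^1)^2 ≡ 6^2 = 36 ≡ 36 (mod 101)
6^4 = (6^2)^2 ≡ 36^2 = 1296 ≡ 84 (mod 101)
6^8 = (6^4)^2 ≡ 84^2 = 7056 ≡ 87 (mod 101)
6^11 = 6^8 · 6^2 · 6^1 ≡ 87 · 36 · 6 ≡ 6 (mod 101).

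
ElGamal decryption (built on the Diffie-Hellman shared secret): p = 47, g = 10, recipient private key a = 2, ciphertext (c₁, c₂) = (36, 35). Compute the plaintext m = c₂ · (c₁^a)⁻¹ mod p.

Shared mask s = c₁^a mod p = 36^2 mod 47.
36^1 ≡ 36 (mod 47)
36^2 = (36^1)^2 ≡ 36^2 = 1296 ≡ 27 (mod 47)
So s = 27; s⁻¹ ≡ 7 (mod 47).
m = c₂ · s⁻¹ mod 47 = 35 · 7 mod 47 = 10.

10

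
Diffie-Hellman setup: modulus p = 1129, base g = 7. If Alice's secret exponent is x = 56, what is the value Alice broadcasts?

1060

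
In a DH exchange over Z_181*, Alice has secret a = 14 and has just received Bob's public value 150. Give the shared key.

Shared key K = 150^14 mod 181.
150^1 ≡ 150 (mod 181)
150^2 = (150^1)^2 ≡ 150^2 = 22500 ≡ 56 (mod 181)
150^4 = (150^2)^2 ≡ 56^2 = 3136 ≡ 59 (mod 181)
150^8 = (150^4)^2 ≡ 59^2 = 3481 ≡ 42 (mod 181)
150^14 = 150^8 · 150^4 · 150^2 ≡ 42 · 59 · 56 ≡ 122 (mod 181).

122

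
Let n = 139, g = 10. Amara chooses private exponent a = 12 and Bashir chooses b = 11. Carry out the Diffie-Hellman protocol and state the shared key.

45

Bashir sends B = g^b mod n = 10^11 mod 139.
10^1 ≡ 10 (mod 139)
10^2 = (10^1)^2 ≡ 10^2 = 100 ≡ 100 (mod 139)
10^4 = (10^2)^2 ≡ 100^2 = 10000 ≡ 131 (mod 139)
10^8 = (10^4)^2 ≡ 131^2 = 17161 ≡ 64 (mod 139)
10^11 = 10^8 · 10^2 · 10^1 ≡ 64 · 100 · 10 ≡ 60 (mod 139).
So B = 60. Amara then computes K = B^a mod n = 60^12 mod 139.
60^1 ≡ 60 (mod 139)
60^2 = (60^1)^2 ≡ 60^2 = 3600 ≡ 125 (mod 139)
60^4 = (60^2)^2 ≡ 125^2 = 15625 ≡ 57 (mod 139)
60^8 = (60^4)^2 ≡ 57^2 = 3249 ≡ 52 (mod 139)
60^12 = 60^8 · 60^4 ≡ 52 · 57 ≡ 45 (mod 139).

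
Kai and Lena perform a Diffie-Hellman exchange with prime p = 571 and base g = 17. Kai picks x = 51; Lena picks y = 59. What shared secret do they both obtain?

Lena sends B = g^y mod p = 17^59 mod 571.
17^1 ≡ 17 (mod 571)
17^2 = (17^1)^2 ≡ 17^2 = 289 ≡ 289 (mod 571)
17^4 = (17^2)^2 ≡ 289^2 = 83521 ≡ 155 (mod 571)
17^8 = (17^4)^2 ≡ 155^2 = 24025 ≡ 43 (mod 571)
17^16 = (17^8)^2 ≡ 43^2 = 1849 ≡ 136 (mod 571)
17^32 = (17^16)^2 ≡ 136^2 = 18496 ≡ 224 (mod 571)
17^59 = 17^32 · 17^16 · 17^8 · 17^2 · 17^1 ≡ 224 · 136 · 43 · 289 · 17 ≡ 73 (mod 571).
So B = 73. Kai then computes K = B^x mod p = 73^51 mod 571.
73^1 ≡ 73 (mod 571)
73^2 = (73^1)^2 ≡ 73^2 = 5329 ≡ 190 (mod 571)
73^4 = (73^2)^2 ≡ 190^2 = 36100 ≡ 127 (mod 571)
73^8 = (73^4)^2 ≡ 127^2 = 16129 ≡ 141 (mod 571)
73^16 = (73^8)^2 ≡ 141^2 = 19881 ≡ 467 (mod 571)
73^32 = (73^16)^2 ≡ 467^2 = 218089 ≡ 538 (mod 571)
73^51 = 73^32 · 73^16 · 73^2 · 73^1 ≡ 538 · 467 · 190 · 73 ≡ 425 (mod 571).

425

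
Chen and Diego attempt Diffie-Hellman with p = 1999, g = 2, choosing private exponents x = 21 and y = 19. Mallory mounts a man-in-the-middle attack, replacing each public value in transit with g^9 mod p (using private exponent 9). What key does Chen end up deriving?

Chen receives Mallory's public value M = 2^9 mod 1999 instead of the honest one.
2^1 ≡ 2 (mod 1999)
2^2 = (2^1)^2 ≡ 2^2 = 4 ≡ 4 (mod 1999)
2^4 = (2^2)^2 ≡ 4^2 = 16 ≡ 16 (mod 1999)
2^8 = (2^4)^2 ≡ 16^2 = 256 ≡ 256 (mod 1999)
2^9 = 2^8 · 2^1 ≡ 256 · 2 ≡ 512 (mod 1999).
So M = 512. Chen computes K = M^21 mod 1999.
512^1 ≡ 512 (mod 1999)
512^2 = (512^1)^2 ≡ 512^2 = 262144 ≡ 275 (mod 1999)
512^4 = (512^2)^2 ≡ 275^2 = 75625 ≡ 1662 (mod 1999)
512^8 = (512^4)^2 ≡ 1662^2 = 2762244 ≡ 1625 (mod 1999)
512^16 = (512^8)^2 ≡ 1625^2 = 2640625 ≡ 1945 (mod 1999)
512^21 = 512^16 · 512^4 · 512^1 ≡ 1945 · 1662 · 512 ≡ 37 (mod 1999).

37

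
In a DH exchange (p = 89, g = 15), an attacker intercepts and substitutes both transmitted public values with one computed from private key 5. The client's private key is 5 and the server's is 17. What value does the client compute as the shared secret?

60

The client receives an attacker's public value M = 15^5 mod 89 instead of the honest one.
15^1 ≡ 15 (mod 89)
15^2 = (15^1)^2 ≡ 15^2 = 225 ≡ 47 (mod 89)
15^4 = (15^2)^2 ≡ 47^2 = 2209 ≡ 73 (mod 89)
15^5 = 15^4 · 15^1 ≡ 73 · 15 ≡ 27 (mod 89).
So M = 27. The client computes K = M^5 mod 89.
27^1 ≡ 27 (mod 89)
27^2 = (27^1)^2 ≡ 27^2 = 729 ≡ 17 (mod 89)
27^4 = (27^2)^2 ≡ 17^2 = 289 ≡ 22 (mod 89)
27^5 = 27^4 · 27^1 ≡ 22 · 27 ≡ 60 (mod 89).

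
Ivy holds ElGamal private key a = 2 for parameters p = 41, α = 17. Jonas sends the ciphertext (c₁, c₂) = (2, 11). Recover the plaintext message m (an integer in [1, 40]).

Shared mask s = c₁^a mod p = 2^2 mod 41.
2^1 ≡ 2 (mod 41)
2^2 = (2^1)^2 ≡ 2^2 = 4 ≡ 4 (mod 41)
So s = 4; s⁻¹ ≡ 31 (mod 41).
m = c₂ · s⁻¹ mod 41 = 11 · 31 mod 41 = 13.

13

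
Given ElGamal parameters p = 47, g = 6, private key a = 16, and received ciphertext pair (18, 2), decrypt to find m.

12

Shared mask s = c₁^a mod p = 18^16 mod 47.
18^1 ≡ 18 (mod 47)
18^2 = (18^1)^2 ≡ 18^2 = 324 ≡ 42 (mod 47)
18^4 = (18^2)^2 ≡ 42^2 = 1764 ≡ 25 (mod 47)
18^8 = (18^4)^2 ≡ 25^2 = 625 ≡ 14 (mod 47)
18^16 = (18^8)^2 ≡ 14^2 = 196 ≡ 8 (mod 47)
So s = 8; s⁻¹ ≡ 6 (mod 47).
m = c₂ · s⁻¹ mod 47 = 2 · 6 mod 47 = 12.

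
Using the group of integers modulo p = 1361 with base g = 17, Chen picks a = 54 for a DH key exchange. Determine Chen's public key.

606

Public value = 17^54 mod 1361.
17^1 ≡ 17 (mod 1361)
17^2 = (17^1)^2 ≡ 17^2 = 289 ≡ 289 (mod 1361)
17^4 = (17^2)^2 ≡ 289^2 = 83521 ≡ 500 (mod 1361)
17^8 = (17^4)^2 ≡ 500^2 = 250000 ≡ 937 (mod 1361)
17^16 = (17^8)^2 ≡ 937^2 = 877969 ≡ 124 (mod 1361)
17^32 = (17^16)^2 ≡ 124^2 = 15376 ≡ 405 (mod 1361)
17^54 = 17^32 · 17^16 · 17^4 · 17^2 ≡ 405 · 124 · 500 · 289 ≡ 606 (mod 1361).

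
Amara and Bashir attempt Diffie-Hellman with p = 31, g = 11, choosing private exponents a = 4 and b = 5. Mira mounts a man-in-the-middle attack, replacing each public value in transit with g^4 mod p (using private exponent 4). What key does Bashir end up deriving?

25

Bashir receives Mira's public value M = 11^4 mod 31 instead of the honest one.
11^1 ≡ 11 (mod 31)
11^2 = (11^1)^2 ≡ 11^2 = 121 ≡ 28 (mod 31)
11^4 = (11^2)^2 ≡ 28^2 = 784 ≡ 9 (mod 31)
So M = 9. Bashir computes K = M^5 mod 31.
9^1 ≡ 9 (mod 31)
9^2 = (9^1)^2 ≡ 9^2 = 81 ≡ 19 (mod 31)
9^4 = (9^2)^2 ≡ 19^2 = 361 ≡ 20 (mod 31)
9^5 = 9^4 · 9^1 ≡ 20 · 9 ≡ 25 (mod 31).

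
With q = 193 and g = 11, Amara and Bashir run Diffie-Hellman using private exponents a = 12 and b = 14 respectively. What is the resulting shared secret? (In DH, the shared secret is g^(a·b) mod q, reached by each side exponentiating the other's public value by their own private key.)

43

Bashir sends B = g^b mod q = 11^14 mod 193.
11^1 ≡ 11 (mod 193)
11^2 = (11^1)^2 ≡ 11^2 = 121 ≡ 121 (mod 193)
11^4 = (11^2)^2 ≡ 121^2 = 14641 ≡ 166 (mod 193)
11^8 = (11^4)^2 ≡ 166^2 = 27556 ≡ 150 (mod 193)
11^14 = 11^8 · 11^4 · 11^2 ≡ 150 · 166 · 121 ≡ 170 (mod 193).
So B = 170. Amara then computes K = B^a mod q = 170^12 mod 193.
170^1 ≡ 170 (mod 193)
170^2 = (170^1)^2 ≡ 170^2 = 28900 ≡ 143 (mod 193)
170^4 = (170^2)^2 ≡ 143^2 = 20449 ≡ 184 (mod 193)
170^8 = (170^4)^2 ≡ 184^2 = 33856 ≡ 81 (mod 193)
170^12 = 170^8 · 170^4 ≡ 81 · 184 ≡ 43 (mod 193).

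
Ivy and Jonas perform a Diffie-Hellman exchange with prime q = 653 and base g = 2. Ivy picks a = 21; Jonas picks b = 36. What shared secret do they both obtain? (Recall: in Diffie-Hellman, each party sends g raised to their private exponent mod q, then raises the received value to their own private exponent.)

343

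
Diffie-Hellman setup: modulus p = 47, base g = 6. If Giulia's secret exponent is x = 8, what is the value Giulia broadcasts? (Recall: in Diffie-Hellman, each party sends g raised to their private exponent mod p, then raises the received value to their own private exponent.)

Public value = 6^8 mod 47.
6^1 ≡ 6 (mod 47)
6^2 = (6^1)^2 ≡ 6^2 = 36 ≡ 36 (mod 47)
6^4 = (6^2)^2 ≡ 36^2 = 1296 ≡ 27 (mod 47)
6^8 = (6^4)^2 ≡ 27^2 = 729 ≡ 24 (mod 47)

24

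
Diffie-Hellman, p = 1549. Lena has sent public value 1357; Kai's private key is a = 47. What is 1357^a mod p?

1088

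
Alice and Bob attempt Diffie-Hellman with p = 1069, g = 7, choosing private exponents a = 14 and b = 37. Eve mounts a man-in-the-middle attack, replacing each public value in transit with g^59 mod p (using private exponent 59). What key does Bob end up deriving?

Bob receives Eve's public value M = 7^59 mod 1069 instead of the honest one.
7^1 ≡ 7 (mod 1069)
7^2 = (7^1)^2 ≡ 7^2 = 49 ≡ 49 (mod 1069)
7^4 = (7^2)^2 ≡ 49^2 = 2401 ≡ 263 (mod 1069)
7^8 = (7^4)^2 ≡ 263^2 = 69169 ≡ 753 (mod 1069)
7^16 = (7^8)^2 ≡ 753^2 = 567009 ≡ 439 (mod 1069)
7^32 = (7^16)^2 ≡ 439^2 = 192721 ≡ 301 (mod 1069)
7^59 = 7^32 · 7^16 · 7^8 · 7^2 · 7^1 ≡ 301 · 439 · 753 · 49 · 7 ≡ 476 (mod 1069).
So M = 476. Bob computes K = M^37 mod 1069.
476^1 ≡ 476 (mod 1069)
476^2 = (476^1)^2 ≡ 476^2 = 226576 ≡ 1017 (mod 1069)
476^4 = (476^2)^2 ≡ 1017^2 = 1034289 ≡ 566 (mod 1069)
476^8 = (476^4)^2 ≡ 566^2 = 320356 ≡ 725 (mod 1069)
476^16 = (476^8)^2 ≡ 725^2 = 525625 ≡ 746 (mod 1069)
476^32 = (476^16)^2 ≡ 746^2 = 556516 ≡ 636 (mod 1069)
476^37 = 476^32 · 476^4 · 476^1 ≡ 636 · 566 · 476 ≡ 704 (mod 1069).

704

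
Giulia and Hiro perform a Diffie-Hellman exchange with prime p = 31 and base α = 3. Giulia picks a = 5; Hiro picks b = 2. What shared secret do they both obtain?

25

Giulia sends A = α^a mod p = 3^5 mod 31.
3^1 ≡ 3 (mod 31)
3^2 = (3^1)^2 ≡ 3^2 = 9 ≡ 9 (mod 31)
3^4 = (3^2)^2 ≡ 9^2 = 81 ≡ 19 (mod 31)
3^5 = 3^4 · 3^1 ≡ 19 · 3 ≡ 26 (mod 31).
So A = 26. Hiro then computes K = A^b mod p = 26^2 mod 31.
26^1 ≡ 26 (mod 31)
26^2 = (26^1)^2 ≡ 26^2 = 676 ≡ 25 (mod 31)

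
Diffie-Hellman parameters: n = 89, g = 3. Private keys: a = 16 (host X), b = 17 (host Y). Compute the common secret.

Host X sends A = g^a mod n = 3^16 mod 89.
3^1 ≡ 3 (mod 89)
3^2 = (3^1)^2 ≡ 3^2 = 9 ≡ 9 (mod 89)
3^4 = (3^2)^2 ≡ 9^2 = 81 ≡ 81 (mod 89)
3^8 = (3^4)^2 ≡ 81^2 = 6561 ≡ 64 (mod 89)
3^16 = (3^8)^2 ≡ 64^2 = 4096 ≡ 2 (mod 89)
So A = 2. Host Y then computes K = A^b mod n = 2^17 mod 89.
2^1 ≡ 2 (mod 89)
2^2 = (2^1)^2 ≡ 2^2 = 4 ≡ 4 (mod 89)
2^4 = (2^2)^2 ≡ 4^2 = 16 ≡ 16 (mod 89)
2^8 = (2^4)^2 ≡ 16^2 = 256 ≡ 78 (mod 89)
2^16 = (2^8)^2 ≡ 78^2 = 6084 ≡ 32 (mod 89)
2^17 = 2^16 · 2^1 ≡ 32 · 2 ≡ 64 (mod 89).

64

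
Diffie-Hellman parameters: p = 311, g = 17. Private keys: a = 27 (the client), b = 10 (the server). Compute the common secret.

The client sends A = g^a mod p = 17^27 mod 311.
17^1 ≡ 17 (mod 311)
17^2 = (17^1)^2 ≡ 17^2 = 289 ≡ 289 (mod 311)
17^4 = (17^2)^2 ≡ 289^2 = 83521 ≡ 173 (mod 311)
17^8 = (17^4)^2 ≡ 173^2 = 29929 ≡ 73 (mod 311)
17^16 = (17^8)^2 ≡ 73^2 = 5329 ≡ 42 (mod 311)
17^27 = 17^16 · 17^8 · 17^2 · 17^1 ≡ 42 · 73 · 289 · 17 ≡ 284 (mod 311).
So A = 284. The server then computes K = A^b mod p = 284^10 mod 311.
284^1 ≡ 284 (mod 311)
284^2 = (284^1)^2 ≡ 284^2 = 80656 ≡ 107 (mod 311)
284^4 = (284^2)^2 ≡ 107^2 = 11449 ≡ 253 (mod 311)
284^8 = (284^4)^2 ≡ 253^2 = 64009 ≡ 254 (mod 311)
284^10 = 284^8 · 284^2 ≡ 254 · 107 ≡ 121 (mod 311).

121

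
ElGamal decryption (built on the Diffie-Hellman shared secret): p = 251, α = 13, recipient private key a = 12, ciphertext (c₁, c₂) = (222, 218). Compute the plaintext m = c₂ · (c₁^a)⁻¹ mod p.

153

Shared mask s = c₁^a mod p = 222^12 mod 251.
222^1 ≡ 222 (mod 251)
222^2 = (222^1)^2 ≡ 222^2 = 49284 ≡ 88 (mod 251)
222^4 = (222^2)^2 ≡ 88^2 = 7744 ≡ 214 (mod 251)
222^8 = (222^4)^2 ≡ 214^2 = 45796 ≡ 114 (mod 251)
222^12 = 222^8 · 222^4 ≡ 114 · 214 ≡ 49 (mod 251).
So s = 49; s⁻¹ ≡ 41 (mod 251).
m = c₂ · s⁻¹ mod 251 = 218 · 41 mod 251 = 153.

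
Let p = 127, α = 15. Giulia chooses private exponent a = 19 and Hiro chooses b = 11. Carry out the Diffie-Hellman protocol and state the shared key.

69

Giulia sends A = α^a mod p = 15^19 mod 127.
15^1 ≡ 15 (mod 127)
15^2 = (15^1)^2 ≡ 15^2 = 225 ≡ 98 (mod 127)
15^4 = (15^2)^2 ≡ 98^2 = 9604 ≡ 79 (mod 127)
15^8 = (15^4)^2 ≡ 79^2 = 6241 ≡ 18 (mod 127)
15^16 = (15^8)^2 ≡ 18^2 = 324 ≡ 70 (mod 127)
15^19 = 15^16 · 15^2 · 15^1 ≡ 70 · 98 · 15 ≡ 30 (mod 127).
So A = 30. Hiro then computes K = A^b mod p = 30^11 mod 127.
30^1 ≡ 30 (mod 127)
30^2 = (30^1)^2 ≡ 30^2 = 900 ≡ 11 (mod 127)
30^4 = (30^2)^2 ≡ 11^2 = 121 ≡ 121 (mod 127)
30^8 = (30^4)^2 ≡ 121^2 = 14641 ≡ 36 (mod 127)
30^11 = 30^8 · 30^2 · 30^1 ≡ 36 · 11 · 30 ≡ 69 (mod 127).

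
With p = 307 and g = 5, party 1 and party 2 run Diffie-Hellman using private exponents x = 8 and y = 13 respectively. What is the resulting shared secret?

164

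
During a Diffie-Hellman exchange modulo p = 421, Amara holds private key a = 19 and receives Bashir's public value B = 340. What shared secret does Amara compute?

153

Shared key K = 340^19 mod 421.
340^1 ≡ 340 (mod 421)
340^2 = (340^1)^2 ≡ 340^2 = 115600 ≡ 246 (mod 421)
340^4 = (340^2)^2 ≡ 246^2 = 60516 ≡ 313 (mod 421)
340^8 = (340^4)^2 ≡ 313^2 = 97969 ≡ 297 (mod 421)
340^16 = (340^8)^2 ≡ 297^2 = 88209 ≡ 220 (mod 421)
340^19 = 340^16 · 340^2 · 340^1 ≡ 220 · 246 · 340 ≡ 153 (mod 421).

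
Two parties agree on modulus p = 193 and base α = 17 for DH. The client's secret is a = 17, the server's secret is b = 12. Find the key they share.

The server sends B = α^b mod p = 17^12 mod 193.
17^1 ≡ 17 (mod 193)
17^2 = (17^1)^2 ≡ 17^2 = 289 ≡ 96 (mod 193)
17^4 = (17^2)^2 ≡ 96^2 = 9216 ≡ 145 (mod 193)
17^8 = (17^4)^2 ≡ 145^2 = 21025 ≡ 181 (mod 193)
17^12 = 17^8 · 17^4 ≡ 181 · 145 ≡ 190 (mod 193).
So B = 190. The client then computes K = B^a mod p = 190^17 mod 193.
190^1 ≡ 190 (mod 193)
190^2 = (190^1)^2 ≡ 190^2 = 36100 ≡ 9 (mod 193)
190^4 = (190^2)^2 ≡ 9^2 = 81 ≡ 81 (mod 193)
190^8 = (190^4)^2 ≡ 81^2 = 6561 ≡ 192 (mod 193)
190^16 = (190^8)^2 ≡ 192^2 = 36864 ≡ 1 (mod 193)
190^17 = 190^16 · 190^1 ≡ 1 · 190 ≡ 190 (mod 193).

190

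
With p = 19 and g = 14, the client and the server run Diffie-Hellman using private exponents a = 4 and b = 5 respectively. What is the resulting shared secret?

The server sends B = g^b mod p = 14^5 mod 19.
14^1 ≡ 14 (mod 19)
14^2 = (14^1)^2 ≡ 14^2 = 196 ≡ 6 (mod 19)
14^4 = (14^2)^2 ≡ 6^2 = 36 ≡ 17 (mod 19)
14^5 = 14^4 · 14^1 ≡ 17 · 14 ≡ 10 (mod 19).
So B = 10. The client then computes K = B^a mod p = 10^4 mod 19.
10^1 ≡ 10 (mod 19)
10^2 = (10^1)^2 ≡ 10^2 = 100 ≡ 5 (mod 19)
10^4 = (10^2)^2 ≡ 5^2 = 25 ≡ 6 (mod 19)

6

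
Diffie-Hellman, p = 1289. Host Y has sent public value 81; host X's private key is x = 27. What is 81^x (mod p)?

Shared key K = 81^27 mod 1289.
81^1 ≡ 81 (mod 1289)
81^2 = (81^1)^2 ≡ 81^2 = 6561 ≡ 116 (mod 1289)
81^4 = (81^2)^2 ≡ 116^2 = 13456 ≡ 566 (mod 1289)
81^8 = (81^4)^2 ≡ 566^2 = 320356 ≡ 684 (mod 1289)
81^16 = (81^8)^2 ≡ 684^2 = 467856 ≡ 1238 (mod 1289)
81^27 = 81^16 · 81^8 · 81^2 · 81^1 ≡ 1238 · 684 · 116 · 81 ≡ 723 (mod 1289).

723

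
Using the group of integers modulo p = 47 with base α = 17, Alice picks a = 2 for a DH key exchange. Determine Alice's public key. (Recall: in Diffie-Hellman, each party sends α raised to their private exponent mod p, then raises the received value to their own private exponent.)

Public value = 17^2 mod 47.
17^1 ≡ 17 (mod 47)
17^2 = (17^1)^2 ≡ 17^2 = 289 ≡ 7 (mod 47)

7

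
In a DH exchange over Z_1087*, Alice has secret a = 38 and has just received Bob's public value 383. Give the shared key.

514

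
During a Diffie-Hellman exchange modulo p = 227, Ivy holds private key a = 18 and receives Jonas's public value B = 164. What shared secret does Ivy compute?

101

Shared key K = 164^18 mod 227.
164^1 ≡ 164 (mod 227)
164^2 = (164^1)^2 ≡ 164^2 = 26896 ≡ 110 (mod 227)
164^4 = (164^2)^2 ≡ 110^2 = 12100 ≡ 69 (mod 227)
164^8 = (164^4)^2 ≡ 69^2 = 4761 ≡ 221 (mod 227)
164^16 = (164^8)^2 ≡ 221^2 = 48841 ≡ 36 (mod 227)
164^18 = 164^16 · 164^2 ≡ 36 · 110 ≡ 101 (mod 227).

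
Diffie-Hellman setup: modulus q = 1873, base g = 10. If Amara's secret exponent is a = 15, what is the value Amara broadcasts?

1868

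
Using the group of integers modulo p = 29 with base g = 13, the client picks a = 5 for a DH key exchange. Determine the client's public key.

6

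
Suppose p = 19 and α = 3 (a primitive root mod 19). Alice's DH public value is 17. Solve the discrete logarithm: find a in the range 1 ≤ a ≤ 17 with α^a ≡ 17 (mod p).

Try successive powers of 3 modulo 19:
3^1 ≡ 3
3^2 ≡ 9
3^3 ≡ 8
3^4 ≡ 5
3^5 ≡ 15
3^6 ≡ 7
3^7 ≡ 2
3^8 ≡ 6
3^9 ≡ 18
3^10 ≡ 16
3^11 ≡ 10
3^12 ≡ 11
3^13 ≡ 14
3^14 ≡ 4
3^15 ≡ 12
3^16 ≡ 17
Found: a = 16.

16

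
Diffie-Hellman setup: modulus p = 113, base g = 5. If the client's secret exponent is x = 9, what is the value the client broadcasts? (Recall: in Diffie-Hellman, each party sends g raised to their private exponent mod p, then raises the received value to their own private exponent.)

33

Public value = 5^9 mod 113.
5^1 ≡ 5 (mod 113)
5^2 = (5^1)^2 ≡ 5^2 = 25 ≡ 25 (mod 113)
5^4 = (5^2)^2 ≡ 25^2 = 625 ≡ 60 (mod 113)
5^8 = (5^4)^2 ≡ 60^2 = 3600 ≡ 97 (mod 113)
5^9 = 5^8 · 5^1 ≡ 97 · 5 ≡ 33 (mod 113).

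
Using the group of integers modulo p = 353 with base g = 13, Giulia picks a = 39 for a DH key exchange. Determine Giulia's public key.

Public value = 13^39 (mod 353).
13^1 ≡ 13 (mod 353)
13^2 = (13^1)^2 ≡ 13^2 = 169 ≡ 169 (mod 353)
13^4 = (13^2)^2 ≡ 169^2 = 28561 ≡ 321 (mod 353)
13^8 = (13^4)^2 ≡ 321^2 = 103041 ≡ 318 (mod 353)
13^16 = (13^8)^2 ≡ 318^2 = 101124 ≡ 166 (mod 353)
13^32 = (13^16)^2 ≡ 166^2 = 27556 ≡ 22 (mod 353)
13^39 = 13^32 · 13^4 · 13^2 · 13^1 ≡ 22 · 321 · 169 · 13 ≡ 158 (mod 353).

158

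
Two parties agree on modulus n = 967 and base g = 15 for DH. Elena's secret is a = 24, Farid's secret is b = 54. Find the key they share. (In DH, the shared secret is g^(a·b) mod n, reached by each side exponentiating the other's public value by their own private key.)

349

Farid sends B = g^b mod n = 15^54 mod 967.
15^1 ≡ 15 (mod 967)
15^2 = (15^1)^2 ≡ 15^2 = 225 ≡ 225 (mod 967)
15^4 = (15^2)^2 ≡ 225^2 = 50625 ≡ 341 (mod 967)
15^8 = (15^4)^2 ≡ 341^2 = 116281 ≡ 241 (mod 967)
15^16 = (15^8)^2 ≡ 241^2 = 58081 ≡ 61 (mod 967)
15^32 = (15^16)^2 ≡ 61^2 = 3721 ≡ 820 (mod 967)
15^54 = 15^32 · 15^16 · 15^4 · 15^2 ≡ 820 · 61 · 341 · 225 ≡ 349 (mod 967).
So B = 349. Elena then computes K = B^a mod n = 349^24 mod 967.
349^1 ≡ 349 (mod 967)
349^2 = (349^1)^2 ≡ 349^2 = 121801 ≡ 926 (mod 967)
349^4 = (349^2)^2 ≡ 926^2 = 857476 ≡ 714 (mod 967)
349^8 = (349^4)^2 ≡ 714^2 = 509796 ≡ 187 (mod 967)
349^16 = (349^8)^2 ≡ 187^2 = 34969 ≡ 157 (mod 967)
349^24 = 349^16 · 349^8 ≡ 157 · 187 ≡ 349 (mod 967).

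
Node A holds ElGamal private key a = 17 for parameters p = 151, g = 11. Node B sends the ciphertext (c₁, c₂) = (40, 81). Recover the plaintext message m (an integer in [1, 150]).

118

Shared mask s = c₁^a mod p = 40^17 mod 151.
40^1 ≡ 40 (mod 151)
40^2 = (40^1)^2 ≡ 40^2 = 1600 ≡ 90 (mod 151)
40^4 = (40^2)^2 ≡ 90^2 = 8100 ≡ 97 (mod 151)
40^8 = (40^4)^2 ≡ 97^2 = 9409 ≡ 47 (mod 151)
40^16 = (40^8)^2 ≡ 47^2 = 2209 ≡ 95 (mod 151)
40^17 = 40^16 · 40^1 ≡ 95 · 40 ≡ 25 (mod 151).
So s = 25; s⁻¹ ≡ 145 (mod 151).
m = c₂ · s⁻¹ mod 151 = 81 · 145 mod 151 = 118.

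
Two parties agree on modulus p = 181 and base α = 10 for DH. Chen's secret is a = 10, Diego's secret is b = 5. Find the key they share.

Chen sends A = α^a mod p = 10^10 mod 181.
10^1 ≡ 10 (mod 181)
10^2 = (10^1)^2 ≡ 10^2 = 100 ≡ 100 (mod 181)
10^4 = (10^2)^2 ≡ 100^2 = 10000 ≡ 45 (mod 181)
10^8 = (10^4)^2 ≡ 45^2 = 2025 ≡ 34 (mod 181)
10^10 = 10^8 · 10^2 ≡ 34 · 100 ≡ 142 (mod 181).
So A = 142. Diego then computes K = A^b mod p = 142^5 mod 181.
142^1 ≡ 142 (mod 181)
142^2 = (142^1)^2 ≡ 142^2 = 20164 ≡ 73 (mod 181)
142^4 = (142^2)^2 ≡ 73^2 = 5329 ≡ 80 (mod 181)
142^5 = 142^4 · 142^1 ≡ 80 · 142 ≡ 138 (mod 181).

138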